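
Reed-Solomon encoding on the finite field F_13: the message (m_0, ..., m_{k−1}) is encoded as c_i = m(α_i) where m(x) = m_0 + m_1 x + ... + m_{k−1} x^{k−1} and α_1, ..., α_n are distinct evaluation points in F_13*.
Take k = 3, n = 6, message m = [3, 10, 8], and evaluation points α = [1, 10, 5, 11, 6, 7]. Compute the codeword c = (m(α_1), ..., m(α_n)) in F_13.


c = [8, 6, 6, 2, 0, 10]

Message polynomial: m(x) = 3 + 10·x + 8·x^2 (mod 13).
For each evaluation point α_i, compute m(α_i) mod 13:
  α_1 = 1: Horner steps 8 → 5 → 8, so m(1) = 8.
  α_2 = 10: Horner steps 8 → 12 → 6, so m(10) = 6.
  α_3 = 5: Horner steps 8 → 11 → 6, so m(5) = 6.
  α_4 = 11: Horner steps 8 → 7 → 2, so m(11) = 2.
  α_5 = 6: Horner steps 8 → 6 → 0, so m(6) = 0.
  α_6 = 7: Horner steps 8 → 1 → 10, so m(7) = 10.
Codeword c = [8, 6, 6, 2, 0, 10] ∈ F_13^6.


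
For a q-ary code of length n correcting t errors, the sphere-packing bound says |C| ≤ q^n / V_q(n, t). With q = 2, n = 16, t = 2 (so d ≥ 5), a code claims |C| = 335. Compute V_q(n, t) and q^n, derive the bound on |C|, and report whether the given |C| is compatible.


V_q(n, t) = 137, q^n = 65536, Hamming bound = 478, |C| = 335 ≤ bound (satisfied).

Step 1: Compute V_q(n, t) = Σ_{j=0}^2 C(n, j) (q−1)^j.
  j = 0: C(16,0)·(1)^0 = 1·1 = 1.
  j = 1: C(16,1)·(1)^1 = 16·1 = 16.
  j = 2: C(16,2)·(1)^2 = 120·1 = 120.
  V_q(n, t) = 1 + 16 + 120 = 137.
Step 2: q^n = 2^16 = 65536.
Step 3: Hamming bound ⌊q^n / V_q(n,t)⌋ = ⌊65536/137⌋ = 478.
Step 4: Compare |C| = 335 to 478: satisfied.
The claimed |C| lies below the Hamming bound.


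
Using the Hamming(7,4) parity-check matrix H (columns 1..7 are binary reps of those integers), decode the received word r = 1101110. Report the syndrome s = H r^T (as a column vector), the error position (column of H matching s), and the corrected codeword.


s = (1, 0, 0)^T, error position = 4, corrected codeword c = 1100110

Compute s = H r^T mod 2 one row at a time:
  s_1 = 1 + 1 + 1 + 0 = 3 ≡ 1 (mod 2).
  s_2 = 1 + 0 + 1 + 0 = 2 ≡ 0 (mod 2).
  s_3 = 1 + 0 + 1 + 0 = 2 ≡ 0 (mod 2).
s = (1, 0, 0)^T — this equals column 4 of H (binary 100), so error is at position 4.
Correct: flip bit 4 of r = 1101110 to get c = 1100110.


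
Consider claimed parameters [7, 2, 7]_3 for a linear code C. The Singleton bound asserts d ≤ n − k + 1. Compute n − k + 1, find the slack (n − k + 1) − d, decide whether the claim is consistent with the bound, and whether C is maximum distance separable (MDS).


Singleton RHS = n − k + 1 = 6, slack = -1, bound violated (no such code; not MDS).

Singleton bound: d ≤ n − k + 1.
Here n = 7, k = 2, so n − k + 1 = 6.
Given d = 7, check d ≤ 6: NO.
Slack = (n − k + 1) − d = -1.
The slack is negative: d = 7 exceeds n − k + 1 = 6 by 1, so the Singleton bound is violated and no linear [7, 2, 7]_3 code can exist. In particular it is not MDS (MDS requires d = n − k + 1 exactly).
Description: the claimed parameters are [7, 2, 7]_3; such a code would be impossible (violates the Singleton bound).


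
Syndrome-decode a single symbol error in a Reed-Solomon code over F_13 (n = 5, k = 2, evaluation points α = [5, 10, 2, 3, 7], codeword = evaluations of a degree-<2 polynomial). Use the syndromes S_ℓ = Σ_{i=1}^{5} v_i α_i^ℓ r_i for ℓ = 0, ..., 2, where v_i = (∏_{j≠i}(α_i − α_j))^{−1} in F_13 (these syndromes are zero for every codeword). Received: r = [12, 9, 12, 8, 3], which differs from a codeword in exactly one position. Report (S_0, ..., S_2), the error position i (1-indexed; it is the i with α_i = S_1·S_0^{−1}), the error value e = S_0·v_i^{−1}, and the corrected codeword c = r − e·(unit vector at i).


S = (2, 4, 8), error at position 3, error magnitude e = 6, c = [12, 9, 6, 8, 3].

Step 1: column multipliers v_i = (∏_{j≠i}(α_i − α_j))^{−1} mod 13.
  i = 1 (α = 5): (5−10)(5−2)(5−3)(5−7) = (−5)·3·2·(−2) = 60 ≡ 8, so v_1 = 8^{−1} = 5 (mod 13).
  i = 2 (α = 10): (10−5)(10−2)(10−3)(10−7) = 5·8·7·3 = 840 ≡ 8, so v_2 = 8^{−1} = 5 (mod 13).
  i = 3 (α = 2): (2−5)(2−10)(2−3)(2−7) = (−3)·(−8)·(−1)·(−5) = 120 ≡ 3, so v_3 = 3^{−1} = 9 (mod 13).
  i = 4 (α = 3): (3−5)(3−10)(3−2)(3−7) = (−2)·(−7)·1·(−4) = −56 ≡ 9, so v_4 = 9^{−1} = 3 (mod 13).
  i = 5 (α = 7): (7−5)(7−10)(7−2)(7−3) = 2·(−3)·5·4 = −120 ≡ 10, so v_5 = 10^{−1} = 4 (mod 13).
  v = [5, 5, 9, 3, 4].
Step 2: syndromes of r = [12, 9, 12, 8, 3] (all sums mod 13).
  S_0 = Σ v_i r_i = 5·12 + 5·9 + 9·12 + 3·8 + 4·3 = 249 ≡ 2.
  S_1 = Σ v_i α_i r_i = 5·5·12 + 5·10·9 + 9·2·12 + 3·3·8 + 4·7·3 = 1122 ≡ 4.
  α_i^2 mod 13 = [12, 9, 4, 9, 10].
  S_2 = Σ v_i α_i^2 r_i = 5·12·12 + 5·9·9 + 9·4·12 + 3·9·8 + 4·10·3 = 1893 ≡ 8.
  S = (2, 4, 8) ≠ 0, so r is not a codeword (an error is present).
Step 3: locate the error. For a single error e at position i, S_ℓ = v_i·e·α_i^ℓ, so α_err = S_1/S_0.
  S_0^{−1} = 2^{−1} = 7 (mod 13), so α_err = 4·7 = 28 ≡ 2 = α_3. Error position i = 3.
  Consistency check: S_2/S_1 = 8·10 = 80 ≡ 2 = α_err ✓ (single-error assumption holds).
Step 4: error magnitude e = S_0/v_3 = S_0·∏_{j≠3}(α_3 − α_j) = 2·3 = 6 ≡ 6 (mod 13).
Step 5: correct position 3: c_3 = r_3 − e = 12 − 6 ≡ 6 (mod 13). Hence c = [12, 9, 6, 8, 3].
  Check: interpolating c through the α_i gives m(x) = 2 + 2·x (degree < 2) with m(α_i) = c_i for every i, so c is indeed a codeword.


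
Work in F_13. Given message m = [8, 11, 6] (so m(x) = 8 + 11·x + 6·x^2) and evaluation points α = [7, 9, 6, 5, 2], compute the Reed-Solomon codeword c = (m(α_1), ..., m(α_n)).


c = [2, 8, 4, 5, 2]

Message polynomial: m(x) = 8 + 11·x + 6·x^2 (mod 13).
For each evaluation point α_i, compute m(α_i) mod 13:
  α_1 = 7: Horner steps 6 → 1 → 2, so m(7) = 2.
  α_2 = 9: Horner steps 6 → 0 → 8, so m(9) = 8.
  α_3 = 6: Horner steps 6 → 8 → 4, so m(6) = 4.
  α_4 = 5: Horner steps 6 → 2 → 5, so m(5) = 5.
  α_5 = 2: Horner steps 6 → 10 → 2, so m(2) = 2.
Codeword c = [2, 8, 4, 5, 2] ∈ F_13^5.


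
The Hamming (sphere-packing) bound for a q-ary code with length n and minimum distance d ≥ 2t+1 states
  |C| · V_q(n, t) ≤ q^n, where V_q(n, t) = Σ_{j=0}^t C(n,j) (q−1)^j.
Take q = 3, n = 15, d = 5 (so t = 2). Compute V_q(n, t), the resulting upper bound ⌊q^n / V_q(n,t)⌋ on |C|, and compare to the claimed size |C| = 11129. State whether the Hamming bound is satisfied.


V_q(n, t) = 451, q^n = 14348907, Hamming bound = 31815, |C| = 11129 ≤ bound (satisfied).

Step 1: Compute V_q(n, t) = Σ_{j=0}^2 C(n, j) (q−1)^j.
  j = 0: C(15,0)·(2)^0 = 1·1 = 1.
  j = 1: C(15,1)·(2)^1 = 15·2 = 30.
  j = 2: C(15,2)·(2)^2 = 105·4 = 420.
  V_q(n, t) = 1 + 30 + 420 = 451.
Step 2: q^n = 3^15 = 14348907.
Step 3: Hamming bound ⌊q^n / V_q(n,t)⌋ = ⌊14348907/451⌋ = 31815.
Step 4: Compare |C| = 11129 to 31815: satisfied.
The claimed |C| lies below the Hamming bound.


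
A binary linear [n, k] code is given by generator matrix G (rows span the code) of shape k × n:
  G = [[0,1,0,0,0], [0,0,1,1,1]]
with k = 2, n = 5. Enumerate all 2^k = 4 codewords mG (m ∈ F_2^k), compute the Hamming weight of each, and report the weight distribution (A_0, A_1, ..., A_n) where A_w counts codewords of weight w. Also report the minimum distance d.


Weight distribution: A_0 = 1, A_1 = 1, A_3 = 1, A_4 = 1. Minimum distance d = 1.

Enumerate all 2^2 = 4 messages m ∈ F_2^2.
For each, compute codeword c = mG in F_2^5, then tally its weight.
  m = 00 → c = 00000, weight = 0.
  m = 10 → c = 01000, weight = 1.
  m = 01 → c = 00111, weight = 3.
  m = 11 → c = 01111, weight = 4.
Tally weights:
  weight 0: 1 codewords.
  weight 1: 1 codewords.
  weight 3: 1 codewords.
  weight 4: 1 codewords.
Minimum distance d = smallest w > 0 with A_w > 0 = 1.
Sanity: Σ A_w = 4 = 2^2 = 4 ✓.


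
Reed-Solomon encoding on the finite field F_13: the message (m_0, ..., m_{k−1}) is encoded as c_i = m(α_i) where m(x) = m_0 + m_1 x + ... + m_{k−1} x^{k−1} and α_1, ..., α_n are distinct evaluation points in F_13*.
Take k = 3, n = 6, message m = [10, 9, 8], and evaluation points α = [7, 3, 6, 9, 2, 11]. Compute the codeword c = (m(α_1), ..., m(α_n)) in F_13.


c = [10, 5, 1, 11, 8, 11]

Message polynomial: m(x) = 10 + 9·x + 8·x^2 (mod 13).
For each evaluation point α_i, compute m(α_i) mod 13:
  α_1 = 7: Horner steps 8 → 0 → 10, so m(7) = 10.
  α_2 = 3: Horner steps 8 → 7 → 5, so m(3) = 5.
  α_3 = 6: Horner steps 8 → 5 → 1, so m(6) = 1.
  α_4 = 9: Horner steps 8 → 3 → 11, so m(9) = 11.
  α_5 = 2: Horner steps 8 → 12 → 8, so m(2) = 8.
  α_6 = 11: Horner steps 8 → 6 → 11, so m(11) = 11.
Codeword c = [10, 5, 1, 11, 8, 11] ∈ F_13^6.


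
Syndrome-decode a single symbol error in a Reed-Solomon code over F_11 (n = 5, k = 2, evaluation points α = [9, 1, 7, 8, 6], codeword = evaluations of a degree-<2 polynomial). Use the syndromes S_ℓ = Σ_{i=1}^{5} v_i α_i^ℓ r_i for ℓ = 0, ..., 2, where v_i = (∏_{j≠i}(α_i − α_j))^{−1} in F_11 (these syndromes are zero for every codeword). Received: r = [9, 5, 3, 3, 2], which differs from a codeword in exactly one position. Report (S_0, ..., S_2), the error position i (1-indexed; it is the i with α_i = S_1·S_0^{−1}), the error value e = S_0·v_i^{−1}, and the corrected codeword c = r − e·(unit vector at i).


S = (6, 9, 8), error at position 3, error magnitude e = 6, c = [9, 5, 8, 3, 2].

Step 1: column multipliers v_i = (∏_{j≠i}(α_i − α_j))^{−1} mod 11.
  i = 1 (α = 9): (9−1)(9−7)(9−8)(9−6) = 8·2·1·3 = 48 ≡ 4, so v_1 = 4^{−1} = 3 (mod 11).
  i = 2 (α = 1): (1−9)(1−7)(1−8)(1−6) = (−8)·(−6)·(−7)·(−5) = 1680 ≡ 8, so v_2 = 8^{−1} = 7 (mod 11).
  i = 3 (α = 7): (7−9)(7−1)(7−8)(7−6) = (−2)·6·(−1)·1 = 12 ≡ 1, so v_3 = 1^{−1} = 1 (mod 11).
  i = 4 (α = 8): (8−9)(8−1)(8−7)(8−6) = (−1)·7·1·2 = −14 ≡ 8, so v_4 = 8^{−1} = 7 (mod 11).
  i = 5 (α = 6): (6−9)(6−1)(6−7)(6−8) = (−3)·5·(−1)·(−2) = −30 ≡ 3, so v_5 = 3^{−1} = 4 (mod 11).
  v = [3, 7, 1, 7, 4].
Step 2: syndromes of r = [9, 5, 3, 3, 2] (all sums mod 11).
  S_0 = Σ v_i r_i = 3·9 + 7·5 + 1·3 + 7·3 + 4·2 = 94 ≡ 6.
  S_1 = Σ v_i α_i r_i = 3·9·9 + 7·1·5 + 1·7·3 + 7·8·3 + 4·6·2 = 515 ≡ 9.
  α_i^2 mod 11 = [4, 1, 5, 9, 3].
  S_2 = Σ v_i α_i^2 r_i = 3·4·9 + 7·1·5 + 1·5·3 + 7·9·3 + 4·3·2 = 371 ≡ 8.
  S = (6, 9, 8) ≠ 0, so r is not a codeword (an error is present).
Step 3: locate the error. For a single error e at position i, S_ℓ = v_i·e·α_i^ℓ, so α_err = S_1/S_0.
  S_0^{−1} = 6^{−1} = 2 (mod 11), so α_err = 9·2 = 18 ≡ 7 = α_3. Error position i = 3.
  Consistency check: S_2/S_1 = 8·5 = 40 ≡ 7 = α_err ✓ (single-error assumption holds).
Step 4: error magnitude e = S_0/v_3 = S_0·∏_{j≠3}(α_3 − α_j) = 6·1 = 6 ≡ 6 (mod 11).
Step 5: correct position 3: c_3 = r_3 − e = 3 − 6 ≡ 8 (mod 11). Hence c = [9, 5, 8, 3, 2].
  Check: interpolating c through the α_i gives m(x) = 10 + 6·x (degree < 2) with m(α_i) = c_i for every i, so c is indeed a codeword.


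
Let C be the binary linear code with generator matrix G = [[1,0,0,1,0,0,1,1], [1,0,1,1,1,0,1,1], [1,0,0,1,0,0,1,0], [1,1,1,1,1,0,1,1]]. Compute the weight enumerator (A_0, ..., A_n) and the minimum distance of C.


Weight distribution: A_0 = 1, A_1 = 2, A_2 = 2, A_3 = 3, A_4 = 3, A_5 = 2, A_6 = 2, A_7 = 1. Minimum distance d = 1.

Enumerate all 2^4 = 16 messages m ∈ F_2^4.
For each, compute codeword c = mG in F_2^8, then tally its weight.
  m = 0000 → c = 00000000, weight = 0.
  m = 1000 → c = 10010011, weight = 4.
  m = 0100 → c = 10111011, weight = 6.
  m = 1100 → c = 00101000, weight = 2.
  m = 0010 → c = 10010010, weight = 3.
  m = 1010 → c = 00000001, weight = 1.
  m = 0110 → c = 00101001, weight = 3.
  m = 1110 → c = 10111010, weight = 5.
  m = 0001 → c = 11111011, weight = 7.
  m = 1001 → c = 01101000, weight = 3.
  m = 0101 → c = 01000000, weight = 1.
  m = 1101 → c = 11010011, weight = 5.
  m = 0011 → c = 01101001, weight = 4.
  m = 1011 → c = 11111010, weight = 6.
  m = 0111 → c = 11010010, weight = 4.
  m = 1111 → c = 01000001, weight = 2.
Tally weights:
  weight 0: 1 codewords.
  weight 1: 2 codewords.
  weight 2: 2 codewords.
  weight 3: 3 codewords.
  weight 4: 3 codewords.
  weight 5: 2 codewords.
  weight 6: 2 codewords.
  weight 7: 1 codewords.
Minimum distance d = smallest w > 0 with A_w > 0 = 1.
Sanity: Σ A_w = 16 = 2^4 = 16 ✓.


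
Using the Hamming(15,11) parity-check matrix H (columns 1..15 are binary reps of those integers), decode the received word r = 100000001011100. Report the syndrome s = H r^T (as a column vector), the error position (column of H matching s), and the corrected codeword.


s = (0, 0, 1, 0)^T, error position = 2, corrected codeword c = 110000001011100

Compute s = H r^T mod 2 one row at a time:
  s_1 = 0 + 1 + 0 + 1 + 1 + 1 + 0 + 0 = 4 ≡ 0 (mod 2).
  s_2 = 0 + 0 + 0 + 0 + 1 + 1 + 0 + 0 = 2 ≡ 0 (mod 2).
  s_3 = 0 + 0 + 0 + 0 + 0 + 1 + 0 + 0 = 1 ≡ 1 (mod 2).
  s_4 = 1 + 0 + 0 + 0 + 1 + 1 + 1 + 0 = 4 ≡ 0 (mod 2).
s = (0, 0, 1, 0)^T — this equals column 2 of H (binary 0010), so error is at position 2.
Correct: flip bit 2 of r = 100000001011100 to get c = 110000001011100.


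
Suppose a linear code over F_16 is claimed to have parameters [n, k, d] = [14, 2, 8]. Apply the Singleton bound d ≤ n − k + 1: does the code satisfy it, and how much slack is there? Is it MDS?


Singleton RHS = n − k + 1 = 13, slack = 5, bound satisfied, not MDS.

Singleton bound: d ≤ n − k + 1.
Here n = 14, k = 2, so n − k + 1 = 13.
Given d = 8, check d ≤ 13: YES.
Slack = (n − k + 1) − d = 5.
The code is NOT MDS (slack = 5 > 0).
Description: the claimed parameters are [14, 2, 8]_16; such a code would be non-MDS.


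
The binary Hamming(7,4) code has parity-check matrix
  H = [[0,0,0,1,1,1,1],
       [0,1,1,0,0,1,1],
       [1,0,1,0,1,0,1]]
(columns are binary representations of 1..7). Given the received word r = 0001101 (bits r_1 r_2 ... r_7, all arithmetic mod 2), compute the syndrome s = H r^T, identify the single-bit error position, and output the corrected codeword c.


s = (1, 1, 0)^T, error position = 6, corrected codeword c = 0001111

Compute s = H r^T mod 2 one row at a time:
  s_1 = 1 + 1 + 0 + 1 = 3 ≡ 1 (mod 2).
  s_2 = 0 + 0 + 0 + 1 = 1 ≡ 1 (mod 2).
  s_3 = 0 + 0 + 1 + 1 = 2 ≡ 0 (mod 2).
s = (1, 1, 0)^T — this equals column 6 of H (binary 110), so error is at position 6.
Correct: flip bit 6 of r = 0001101 to get c = 0001111.


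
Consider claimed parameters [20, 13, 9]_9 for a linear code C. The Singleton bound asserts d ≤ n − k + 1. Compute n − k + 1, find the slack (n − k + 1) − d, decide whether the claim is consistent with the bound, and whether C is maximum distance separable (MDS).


Singleton RHS = n − k + 1 = 8, slack = -1, bound violated (no such code; not MDS).

Singleton bound: d ≤ n − k + 1.
Here n = 20, k = 13, so n − k + 1 = 8.
Given d = 9, check d ≤ 8: NO.
Slack = (n − k + 1) − d = -1.
The slack is negative: d = 9 exceeds n − k + 1 = 8 by 1, so the Singleton bound is violated and no linear [20, 13, 9]_9 code can exist. In particular it is not MDS (MDS requires d = n − k + 1 exactly).
Description: the claimed parameters are [20, 13, 9]_9; such a code would be impossible (violates the Singleton bound).


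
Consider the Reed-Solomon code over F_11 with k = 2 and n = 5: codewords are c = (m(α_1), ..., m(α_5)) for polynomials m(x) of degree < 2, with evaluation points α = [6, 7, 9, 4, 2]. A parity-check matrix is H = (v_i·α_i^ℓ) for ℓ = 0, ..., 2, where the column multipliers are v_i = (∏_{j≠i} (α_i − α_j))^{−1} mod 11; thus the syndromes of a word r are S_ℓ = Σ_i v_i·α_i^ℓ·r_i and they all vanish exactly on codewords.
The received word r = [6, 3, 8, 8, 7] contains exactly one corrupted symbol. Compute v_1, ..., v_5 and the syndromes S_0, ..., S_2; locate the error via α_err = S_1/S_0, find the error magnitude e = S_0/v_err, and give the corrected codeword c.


S = (3, 1, 4), error at position 4, error magnitude e = 7, c = [6, 3, 8, 1, 7].

Step 1: column multipliers v_i = (∏_{j≠i}(α_i − α_j))^{−1} mod 11.
  i = 1 (α = 6): (6−7)(6−9)(6−4)(6−2) = (−1)·(−3)·2·4 = 24 ≡ 2, so v_1 = 2^{−1} = 6 (mod 11).
  i = 2 (α = 7): (7−6)(7−9)(7−4)(7−2) = 1·(−2)·3·5 = −30 ≡ 3, so v_2 = 3^{−1} = 4 (mod 11).
  i = 3 (α = 9): (9−6)(9−7)(9−4)(9−2) = 3·2·5·7 = 210 ≡ 1, so v_3 = 1^{−1} = 1 (mod 11).
  i = 4 (α = 4): (4−6)(4−7)(4−9)(4−2) = (−2)·(−3)·(−5)·2 = −60 ≡ 6, so v_4 = 6^{−1} = 2 (mod 11).
  i = 5 (α = 2): (2−6)(2−7)(2−9)(2−4) = (−4)·(−5)·(−7)·(−2) = 280 ≡ 5, so v_5 = 5^{−1} = 9 (mod 11).
  v = [6, 4, 1, 2, 9].
Step 2: syndromes of r = [6, 3, 8, 8, 7] (all sums mod 11).
  S_0 = Σ v_i r_i = 6·6 + 4·3 + 1·8 + 2·8 + 9·7 = 135 ≡ 3.
  S_1 = Σ v_i α_i r_i = 6·6·6 + 4·7·3 + 1·9·8 + 2·4·8 + 9·2·7 = 562 ≡ 1.
  α_i^2 mod 11 = [3, 5, 4, 5, 4].
  S_2 = Σ v_i α_i^2 r_i = 6·3·6 + 4·5·3 + 1·4·8 + 2·5·8 + 9·4·7 = 532 ≡ 4.
  S = (3, 1, 4) ≠ 0, so r is not a codeword (an error is present).
Step 3: locate the error. For a single error e at position i, S_ℓ = v_i·e·α_i^ℓ, so α_err = S_1/S_0.
  S_0^{−1} = 3^{−1} = 4 (mod 11), so α_err = 1·4 = 4 ≡ 4 = α_4. Error position i = 4.
  Consistency check: S_2/S_1 = 4·1 = 4 ≡ 4 = α_err ✓ (single-error assumption holds).
Step 4: error magnitude e = S_0/v_4 = S_0·∏_{j≠4}(α_4 − α_j) = 3·6 = 18 ≡ 7 (mod 11).
Step 5: correct position 4: c_4 = r_4 − e = 8 − 7 ≡ 1 (mod 11). Hence c = [6, 3, 8, 1, 7].
  Check: interpolating c through the α_i gives m(x) = 2 + 8·x (degree < 2) with m(α_i) = c_i for every i, so c is indeed a codeword.


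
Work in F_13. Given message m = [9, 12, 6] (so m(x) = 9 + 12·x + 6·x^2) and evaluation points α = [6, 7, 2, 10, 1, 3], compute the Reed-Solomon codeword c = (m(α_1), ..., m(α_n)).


c = [11, 10, 5, 1, 1, 8]

Message polynomial: m(x) = 9 + 12·x + 6·x^2 (mod 13).
For each evaluation point α_i, compute m(α_i) mod 13:
  α_1 = 6: Horner steps 6 → 9 → 11, so m(6) = 11.
  α_2 = 7: Horner steps 6 → 2 → 10, so m(7) = 10.
  α_3 = 2: Horner steps 6 → 11 → 5, so m(2) = 5.
  α_4 = 10: Horner steps 6 → 7 → 1, so m(10) = 1.
  α_5 = 1: Horner steps 6 → 5 → 1, so m(1) = 1.
  α_6 = 3: Horner steps 6 → 4 → 8, so m(3) = 8.
Codeword c = [11, 10, 5, 1, 1, 8] ∈ F_13^6.


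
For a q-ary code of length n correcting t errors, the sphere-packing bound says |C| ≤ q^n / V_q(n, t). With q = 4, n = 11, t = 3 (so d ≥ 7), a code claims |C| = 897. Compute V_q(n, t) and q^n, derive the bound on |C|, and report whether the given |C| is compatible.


V_q(n, t) = 4984, q^n = 4194304, Hamming bound = 841, |C| = 897 > bound (violated).

Step 1: Compute V_q(n, t) = Σ_{j=0}^3 C(n, j) (q−1)^j.
  j = 0: C(11,0)·(3)^0 = 1·1 = 1.
  j = 1: C(11,1)·(3)^1 = 11·3 = 33.
  j = 2: C(11,2)·(3)^2 = 55·9 = 495.
  j = 3: C(11,3)·(3)^3 = 165·27 = 4455.
  V_q(n, t) = 1 + 33 + 495 + 4455 = 4984.
Step 2: q^n = 4^11 = 4194304.
Step 3: Hamming bound ⌊q^n / V_q(n,t)⌋ = ⌊4194304/4984⌋ = 841.
Step 4: Compare |C| = 897 to 841: violated.
The claimed |C| lies above the Hamming bound, so no 4-ary code of length 11 with d ≥ 7 can have 897 codewords.


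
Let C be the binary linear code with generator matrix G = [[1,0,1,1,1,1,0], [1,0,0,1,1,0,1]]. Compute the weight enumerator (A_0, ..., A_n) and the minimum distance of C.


Weight distribution: A_0 = 1, A_3 = 1, A_4 = 1, A_5 = 1. Minimum distance d = 3.

Enumerate all 2^2 = 4 messages m ∈ F_2^2.
For each, compute codeword c = mG in F_2^7, then tally its weight.
  m = 00 → c = 0000000, weight = 0.
  m = 10 → c = 1011110, weight = 5.
  m = 01 → c = 1001101, weight = 4.
  m = 11 → c = 0010011, weight = 3.
Tally weights:
  weight 0: 1 codewords.
  weight 3: 1 codewords.
  weight 4: 1 codewords.
  weight 5: 1 codewords.
Minimum distance d = smallest w > 0 with A_w > 0 = 3.
Sanity: Σ A_w = 4 = 2^2 = 4 ✓.


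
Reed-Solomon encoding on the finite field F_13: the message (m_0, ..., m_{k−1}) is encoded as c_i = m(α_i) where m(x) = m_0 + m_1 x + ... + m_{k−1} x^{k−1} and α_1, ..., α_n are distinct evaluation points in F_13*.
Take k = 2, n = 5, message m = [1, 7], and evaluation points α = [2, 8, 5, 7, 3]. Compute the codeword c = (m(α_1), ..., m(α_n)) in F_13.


c = [2, 5, 10, 11, 9]

Message polynomial: m(x) = 1 + 7·x (mod 13).
For each evaluation point α_i, compute m(α_i) mod 13:
  α_1 = 2: Horner steps 7 → 2, so m(2) = 2.
  α_2 = 8: Horner steps 7 → 5, so m(8) = 5.
  α_3 = 5: Horner steps 7 → 10, so m(5) = 10.
  α_4 = 7: Horner steps 7 → 11, so m(7) = 11.
  α_5 = 3: Horner steps 7 → 9, so m(3) = 9.
Codeword c = [2, 5, 10, 11, 9] ∈ F_13^5.


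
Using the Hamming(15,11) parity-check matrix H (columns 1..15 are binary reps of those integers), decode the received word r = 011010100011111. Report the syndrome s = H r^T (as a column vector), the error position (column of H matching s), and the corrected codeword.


s = (1, 0, 0, 0)^T, error position = 8, corrected codeword c = 011010110011111

Compute s = H r^T mod 2 one row at a time:
  s_1 = 0 + 0 + 0 + 1 + 1 + 1 + 1 + 1 = 5 ≡ 1 (mod 2).
  s_2 = 0 + 1 + 0 + 1 + 1 + 1 + 1 + 1 = 6 ≡ 0 (mod 2).
  s_3 = 1 + 1 + 0 + 1 + 0 + 1 + 1 + 1 = 6 ≡ 0 (mod 2).
  s_4 = 0 + 1 + 1 + 1 + 0 + 1 + 1 + 1 = 6 ≡ 0 (mod 2).
s = (1, 0, 0, 0)^T — this equals column 8 of H (binary 1000), so error is at position 8.
Correct: flip bit 8 of r = 011010100011111 to get c = 011010110011111.


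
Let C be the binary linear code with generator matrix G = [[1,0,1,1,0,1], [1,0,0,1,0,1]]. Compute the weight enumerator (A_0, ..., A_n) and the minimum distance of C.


Weight distribution: A_0 = 1, A_1 = 1, A_3 = 1, A_4 = 1. Minimum distance d = 1.

Enumerate all 2^2 = 4 messages m ∈ F_2^2.
For each, compute codeword c = mG in F_2^6, then tally its weight.
  m = 00 → c = 000000, weight = 0.
  m = 10 → c = 101101, weight = 4.
  m = 01 → c = 100101, weight = 3.
  m = 11 → c = 001000, weight = 1.
Tally weights:
  weight 0: 1 codewords.
  weight 1: 1 codewords.
  weight 3: 1 codewords.
  weight 4: 1 codewords.
Minimum distance d = smallest w > 0 with A_w > 0 = 1.
Sanity: Σ A_w = 4 = 2^2 = 4 ✓.


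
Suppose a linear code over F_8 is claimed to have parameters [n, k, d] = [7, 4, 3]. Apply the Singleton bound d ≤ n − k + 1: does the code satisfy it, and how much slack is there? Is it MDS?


Singleton RHS = n − k + 1 = 4, slack = 1, bound satisfied, not MDS.

Singleton bound: d ≤ n − k + 1.
Here n = 7, k = 4, so n − k + 1 = 4.
Given d = 3, check d ≤ 4: YES.
Slack = (n − k + 1) − d = 1.
The code is NOT MDS (slack = 1 > 0).
Description: the claimed parameters are [7, 4, 3]_8; such a code would be non-MDS.


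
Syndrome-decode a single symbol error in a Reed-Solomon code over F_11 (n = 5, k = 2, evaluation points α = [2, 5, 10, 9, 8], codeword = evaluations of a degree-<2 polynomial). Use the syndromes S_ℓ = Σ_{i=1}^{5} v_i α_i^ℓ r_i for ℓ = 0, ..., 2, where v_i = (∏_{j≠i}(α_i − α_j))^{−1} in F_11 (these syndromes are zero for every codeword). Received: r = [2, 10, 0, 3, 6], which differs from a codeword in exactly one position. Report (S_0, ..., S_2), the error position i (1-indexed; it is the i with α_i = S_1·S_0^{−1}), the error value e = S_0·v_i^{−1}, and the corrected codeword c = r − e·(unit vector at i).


S = (4, 9, 1), error at position 2, error magnitude e = 6, c = [2, 4, 0, 3, 6].

Step 1: column multipliers v_i = (∏_{j≠i}(α_i − α_j))^{−1} mod 11.
  i = 1 (α = 2): (2−5)(2−10)(2−9)(2−8) = (−3)·(−8)·(−7)·(−6) = 1008 ≡ 7, so v_1 = 7^{−1} = 8 (mod 11).
  i = 2 (α = 5): (5−2)(5−10)(5−9)(5−8) = 3·(−5)·(−4)·(−3) = −180 ≡ 7, so v_2 = 7^{−1} = 8 (mod 11).
  i = 3 (α = 10): (10−2)(10−5)(10−9)(10−8) = 8·5·1·2 = 80 ≡ 3, so v_3 = 3^{−1} = 4 (mod 11).
  i = 4 (α = 9): (9−2)(9−5)(9−10)(9−8) = 7·4·(−1)·1 = −28 ≡ 5, so v_4 = 5^{−1} = 9 (mod 11).
  i = 5 (α = 8): (8−2)(8−5)(8−10)(8−9) = 6·3·(−2)·(−1) = 36 ≡ 3, so v_5 = 3^{−1} = 4 (mod 11).
  v = [8, 8, 4, 9, 4].
Step 2: syndromes of r = [2, 10, 0, 3, 6] (all sums mod 11).
  S_0 = Σ v_i r_i = 8·2 + 8·10 + 4·0 + 9·3 + 4·6 = 147 ≡ 4.
  S_1 = Σ v_i α_i r_i = 8·2·2 + 8·5·10 + 4·10·0 + 9·9·3 + 4·8·6 = 867 ≡ 9.
  α_i^2 mod 11 = [4, 3, 1, 4, 9].
  S_2 = Σ v_i α_i^2 r_i = 8·4·2 + 8·3·10 + 4·1·0 + 9·4·3 + 4·9·6 = 628 ≡ 1.
  S = (4, 9, 1) ≠ 0, so r is not a codeword (an error is present).
Step 3: locate the error. For a single error e at position i, S_ℓ = v_i·e·α_i^ℓ, so α_err = S_1/S_0.
  S_0^{−1} = 4^{−1} = 3 (mod 11), so α_err = 9·3 = 27 ≡ 5 = α_2. Error position i = 2.
  Consistency check: S_2/S_1 = 1·5 = 5 ≡ 5 = α_err ✓ (single-error assumption holds).
Step 4: error magnitude e = S_0/v_2 = S_0·∏_{j≠2}(α_2 − α_j) = 4·7 = 28 ≡ 6 (mod 11).
Step 5: correct position 2: c_2 = r_2 − e = 10 − 6 ≡ 4 (mod 11). Hence c = [2, 4, 0, 3, 6].
  Check: interpolating c through the α_i gives m(x) = 8 + 8·x (degree < 2) with m(α_i) = c_i for every i, so c is indeed a codeword.


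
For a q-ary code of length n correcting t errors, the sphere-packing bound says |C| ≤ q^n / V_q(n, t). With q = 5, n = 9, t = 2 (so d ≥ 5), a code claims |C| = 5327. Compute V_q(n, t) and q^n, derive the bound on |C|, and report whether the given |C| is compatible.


V_q(n, t) = 613, q^n = 1953125, Hamming bound = 3186, |C| = 5327 > bound (violated).

Step 1: Compute V_q(n, t) = Σ_{j=0}^2 C(n, j) (q−1)^j.
  j = 0: C(9,0)·(4)^0 = 1·1 = 1.
  j = 1: C(9,1)·(4)^1 = 9·4 = 36.
  j = 2: C(9,2)·(4)^2 = 36·16 = 576.
  V_q(n, t) = 1 + 36 + 576 = 613.
Step 2: q^n = 5^9 = 1953125.
Step 3: Hamming bound ⌊q^n / V_q(n,t)⌋ = ⌊1953125/613⌋ = 3186.
Step 4: Compare |C| = 5327 to 3186: violated.
The claimed |C| lies above the Hamming bound, so no 5-ary code of length 9 with d ≥ 5 can have 5327 codewords.


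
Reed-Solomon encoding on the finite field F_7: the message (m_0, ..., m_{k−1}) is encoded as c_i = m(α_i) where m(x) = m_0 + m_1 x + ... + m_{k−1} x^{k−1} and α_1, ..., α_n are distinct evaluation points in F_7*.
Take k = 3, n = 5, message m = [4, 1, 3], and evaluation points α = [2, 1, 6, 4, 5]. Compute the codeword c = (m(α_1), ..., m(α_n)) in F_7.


c = [4, 1, 6, 0, 0]

Message polynomial: m(x) = 4 + 1·x + 3·x^2 (mod 7).
For each evaluation point α_i, compute m(α_i) mod 7:
  α_1 = 2: Horner steps 3 → 0 → 4, so m(2) = 4.
  α_2 = 1: Horner steps 3 → 4 → 1, so m(1) = 1.
  α_3 = 6: Horner steps 3 → 5 → 6, so m(6) = 6.
  α_4 = 4: Horner steps 3 → 6 → 0, so m(4) = 0.
  α_5 = 5: Horner steps 3 → 2 → 0, so m(5) = 0.
Codeword c = [4, 1, 6, 0, 0] ∈ F_7^5.


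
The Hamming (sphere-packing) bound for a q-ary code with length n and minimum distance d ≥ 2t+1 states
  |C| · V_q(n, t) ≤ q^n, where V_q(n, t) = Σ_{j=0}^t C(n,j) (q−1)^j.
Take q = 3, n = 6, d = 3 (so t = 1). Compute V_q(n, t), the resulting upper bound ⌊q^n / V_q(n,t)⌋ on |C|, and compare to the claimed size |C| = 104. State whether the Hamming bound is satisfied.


V_q(n, t) = 13, q^n = 729, Hamming bound = 56, |C| = 104 > bound (violated).

Step 1: Compute V_q(n, t) = Σ_{j=0}^1 C(n, j) (q−1)^j.
  j = 0: C(6,0)·(2)^0 = 1·1 = 1.
  j = 1: C(6,1)·(2)^1 = 6·2 = 12.
  V_q(n, t) = 1 + 12 = 13.
Step 2: q^n = 3^6 = 729.
Step 3: Hamming bound ⌊q^n / V_q(n,t)⌋ = ⌊729/13⌋ = 56.
Step 4: Compare |C| = 104 to 56: violated.
The claimed |C| lies above the Hamming bound, so no 3-ary code of length 6 with d ≥ 3 can have 104 codewords.


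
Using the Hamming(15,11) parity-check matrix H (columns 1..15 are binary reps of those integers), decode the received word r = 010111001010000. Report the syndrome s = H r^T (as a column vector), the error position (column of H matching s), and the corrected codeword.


s = (0, 1, 1, 1)^T, error position = 7, corrected codeword c = 010111101010000

Compute s = H r^T mod 2 one row at a time:
  s_1 = 0 + 1 + 0 + 1 + 0 + 0 + 0 + 0 = 2 ≡ 0 (mod 2).
  s_2 = 1 + 1 + 1 + 0 + 0 + 0 + 0 + 0 = 3 ≡ 1 (mod 2).
  s_3 = 1 + 0 + 1 + 0 + 0 + 1 + 0 + 0 = 3 ≡ 1 (mod 2).
  s_4 = 0 + 0 + 1 + 0 + 1 + 1 + 0 + 0 = 3 ≡ 1 (mod 2).
s = (0, 1, 1, 1)^T — this equals column 7 of H (binary 0111), so error is at position 7.
Correct: flip bit 7 of r = 010111001010000 to get c = 010111101010000.


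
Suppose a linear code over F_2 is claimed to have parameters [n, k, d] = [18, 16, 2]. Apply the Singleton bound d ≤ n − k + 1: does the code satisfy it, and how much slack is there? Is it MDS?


Singleton RHS = n − k + 1 = 3, slack = 1, bound satisfied, not MDS.

Singleton bound: d ≤ n − k + 1.
Here n = 18, k = 16, so n − k + 1 = 3.
Given d = 2, check d ≤ 3: YES.
Slack = (n − k + 1) − d = 1.
The code is NOT MDS (slack = 1 > 0).
Description: the claimed parameters are [18, 16, 2]_2; such a code would be non-MDS.


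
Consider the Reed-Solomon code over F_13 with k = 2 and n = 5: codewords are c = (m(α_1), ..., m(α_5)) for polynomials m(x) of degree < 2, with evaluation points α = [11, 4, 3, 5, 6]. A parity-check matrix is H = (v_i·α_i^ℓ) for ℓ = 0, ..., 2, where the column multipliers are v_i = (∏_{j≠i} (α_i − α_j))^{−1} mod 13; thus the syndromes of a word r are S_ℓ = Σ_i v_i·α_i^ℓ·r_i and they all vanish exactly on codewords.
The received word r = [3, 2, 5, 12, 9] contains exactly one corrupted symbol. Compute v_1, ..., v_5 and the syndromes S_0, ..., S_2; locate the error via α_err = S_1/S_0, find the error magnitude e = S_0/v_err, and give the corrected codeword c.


S = (3, 7, 12), error at position 1, error magnitude e = 9, c = [7, 2, 5, 12, 9].

Step 1: column multipliers v_i = (∏_{j≠i}(α_i − α_j))^{−1} mod 13.
  i = 1 (α = 11): (11−4)(11−3)(11−5)(11−6) = 7·8·6·5 = 1680 ≡ 3, so v_1 = 3^{−1} = 9 (mod 13).
  i = 2 (α = 4): (4−11)(4−3)(4−5)(4−6) = (−7)·1·(−1)·(−2) = −14 ≡ 12, so v_2 = 12^{−1} = 12 (mod 13).
  i = 3 (α = 3): (3−11)(3−4)(3−5)(3−6) = (−8)·(−1)·(−2)·(−3) = 48 ≡ 9, so v_3 = 9^{−1} = 3 (mod 13).
  i = 4 (α = 5): (5−11)(5−4)(5−3)(5−6) = (−6)·1·2·(−1) = 12 ≡ 12, so v_4 = 12^{−1} = 12 (mod 13).
  i = 5 (α = 6): (6−11)(6−4)(6−3)(6−5) = (−5)·2·3·1 = −30 ≡ 9, so v_5 = 9^{−1} = 3 (mod 13).
  v = [9, 12, 3, 12, 3].
Step 2: syndromes of r = [3, 2, 5, 12, 9] (all sums mod 13).
  S_0 = Σ v_i r_i = 9·3 + 12·2 + 3·5 + 12·12 + 3·9 = 237 ≡ 3.
  S_1 = Σ v_i α_i r_i = 9·11·3 + 12·4·2 + 3·3·5 + 12·5·12 + 3·6·9 = 1320 ≡ 7.
  α_i^2 mod 13 = [4, 3, 9, 12, 10].
  S_2 = Σ v_i α_i^2 r_i = 9·4·3 + 12·3·2 + 3·9·5 + 12·12·12 + 3·10·9 = 2313 ≡ 12.
  S = (3, 7, 12) ≠ 0, so r is not a codeword (an error is present).
Step 3: locate the error. For a single error e at position i, S_ℓ = v_i·e·α_i^ℓ, so α_err = S_1/S_0.
  S_0^{−1} = 3^{−1} = 9 (mod 13), so α_err = 7·9 = 63 ≡ 11 = α_1. Error position i = 1.
  Consistency check: S_2/S_1 = 12·2 = 24 ≡ 11 = α_err ✓ (single-error assumption holds).
Step 4: error magnitude e = S_0/v_1 = S_0·∏_{j≠1}(α_1 − α_j) = 3·3 = 9 ≡ 9 (mod 13).
Step 5: correct position 1: c_1 = r_1 − e = 3 − 9 ≡ 7 (mod 13). Hence c = [7, 2, 5, 12, 9].
  Check: interpolating c through the α_i gives m(x) = 1 + 10·x (degree < 2) with m(α_i) = c_i for every i, so c is indeed a codeword.


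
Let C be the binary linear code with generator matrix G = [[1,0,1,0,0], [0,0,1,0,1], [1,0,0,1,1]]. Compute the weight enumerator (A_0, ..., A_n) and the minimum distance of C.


Weight distribution: A_0 = 1, A_1 = 1, A_2 = 3, A_3 = 3. Minimum distance d = 1.

Enumerate all 2^3 = 8 messages m ∈ F_2^3.
For each, compute codeword c = mG in F_2^5, then tally its weight.
  m = 000 → c = 00000, weight = 0.
  m = 100 → c = 10100, weight = 2.
  m = 010 → c = 00101, weight = 2.
  m = 110 → c = 10001, weight = 2.
  m = 001 → c = 10011, weight = 3.
  m = 101 → c = 00111, weight = 3.
  m = 011 → c = 10110, weight = 3.
  m = 111 → c = 00010, weight = 1.
Tally weights:
  weight 0: 1 codewords.
  weight 1: 1 codewords.
  weight 2: 3 codewords.
  weight 3: 3 codewords.
Minimum distance d = smallest w > 0 with A_w > 0 = 1.
Sanity: Σ A_w = 8 = 2^3 = 8 ✓.


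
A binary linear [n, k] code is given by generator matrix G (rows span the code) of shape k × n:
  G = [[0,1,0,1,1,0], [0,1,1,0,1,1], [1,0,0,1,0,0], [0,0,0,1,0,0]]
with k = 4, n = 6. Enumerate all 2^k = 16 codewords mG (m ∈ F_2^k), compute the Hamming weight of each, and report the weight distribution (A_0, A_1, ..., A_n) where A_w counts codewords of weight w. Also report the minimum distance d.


Weight distribution: A_0 = 1, A_1 = 2, A_2 = 3, A_3 = 4, A_4 = 3, A_5 = 2, A_6 = 1. Minimum distance d = 1.

Enumerate all 2^4 = 16 messages m ∈ F_2^4.
For each, compute codeword c = mG in F_2^6, then tally its weight.
  m = 0000 → c = 000000, weight = 0.
  m = 1000 → c = 010110, weight = 3.
  m = 0100 → c = 011011, weight = 4.
  m = 1100 → c = 001101, weight = 3.
  m = 0010 → c = 100100, weight = 2.
  m = 1010 → c = 110010, weight = 3.
  m = 0110 → c = 111111, weight = 6.
  m = 1110 → c = 101001, weight = 3.
  m = 0001 → c = 000100, weight = 1.
  m = 1001 → c = 010010, weight = 2.
  m = 0101 → c = 011111, weight = 5.
  m = 1101 → c = 001001, weight = 2.
  m = 0011 → c = 100000, weight = 1.
  m = 1011 → c = 110110, weight = 4.
  m = 0111 → c = 111011, weight = 5.
  m = 1111 → c = 101101, weight = 4.
Tally weights:
  weight 0: 1 codewords.
  weight 1: 2 codewords.
  weight 2: 3 codewords.
  weight 3: 4 codewords.
  weight 4: 3 codewords.
  weight 5: 2 codewords.
  weight 6: 1 codewords.
Minimum distance d = smallest w > 0 with A_w > 0 = 1.
Sanity: Σ A_w = 16 = 2^4 = 16 ✓.


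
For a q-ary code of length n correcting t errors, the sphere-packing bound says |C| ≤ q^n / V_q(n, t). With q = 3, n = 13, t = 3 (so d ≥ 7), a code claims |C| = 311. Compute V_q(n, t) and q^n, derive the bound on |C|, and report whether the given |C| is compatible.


V_q(n, t) = 2627, q^n = 1594323, Hamming bound = 606, |C| = 311 ≤ bound (satisfied).

Step 1: Compute V_q(n, t) = Σ_{j=0}^3 C(n, j) (q−1)^j.
  j = 0: C(13,0)·(2)^0 = 1·1 = 1.
  j = 1: C(13,1)·(2)^1 = 13·2 = 26.
  j = 2: C(13,2)·(2)^2 = 78·4 = 312.
  j = 3: C(13,3)·(2)^3 = 286·8 = 2288.
  V_q(n, t) = 1 + 26 + 312 + 2288 = 2627.
Step 2: q^n = 3^13 = 1594323.
Step 3: Hamming bound ⌊q^n / V_q(n,t)⌋ = ⌊1594323/2627⌋ = 606.
Step 4: Compare |C| = 311 to 606: satisfied.
The claimed |C| lies below the Hamming bound.


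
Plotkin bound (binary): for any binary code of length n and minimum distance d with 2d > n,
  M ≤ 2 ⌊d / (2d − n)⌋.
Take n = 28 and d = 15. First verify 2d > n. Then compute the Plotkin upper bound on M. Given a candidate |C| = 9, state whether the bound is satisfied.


Plotkin bound M ≤ 14; given |C| = 9 ≤ bound (satisfied).

Check applicability: 2d = 30, n = 28.
2d − n = 2 > 0, so Plotkin applies.
Compute d/(2d−n) = 15/2 ≈ 7.5000.
⌊d/(2d−n)⌋ = 7.
Plotkin bound: M ≤ 2·7 = 14.
Given |C| = 9, check: satisfied.
This |C| is below the Plotkin bound.


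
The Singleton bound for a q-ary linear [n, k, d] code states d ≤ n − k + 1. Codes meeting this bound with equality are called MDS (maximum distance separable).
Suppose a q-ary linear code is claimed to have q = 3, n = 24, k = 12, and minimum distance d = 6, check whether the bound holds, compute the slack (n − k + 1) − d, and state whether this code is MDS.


Singleton RHS = n − k + 1 = 13, slack = 7, bound satisfied, not MDS.

Singleton bound: d ≤ n − k + 1.
Here n = 24, k = 12, so n − k + 1 = 13.
Given d = 6, check d ≤ 13: YES.
Slack = (n − k + 1) − d = 7.
The code is NOT MDS (slack = 7 > 0).
Description: the claimed parameters are [24, 12, 6]_3; such a code would be non-MDS.


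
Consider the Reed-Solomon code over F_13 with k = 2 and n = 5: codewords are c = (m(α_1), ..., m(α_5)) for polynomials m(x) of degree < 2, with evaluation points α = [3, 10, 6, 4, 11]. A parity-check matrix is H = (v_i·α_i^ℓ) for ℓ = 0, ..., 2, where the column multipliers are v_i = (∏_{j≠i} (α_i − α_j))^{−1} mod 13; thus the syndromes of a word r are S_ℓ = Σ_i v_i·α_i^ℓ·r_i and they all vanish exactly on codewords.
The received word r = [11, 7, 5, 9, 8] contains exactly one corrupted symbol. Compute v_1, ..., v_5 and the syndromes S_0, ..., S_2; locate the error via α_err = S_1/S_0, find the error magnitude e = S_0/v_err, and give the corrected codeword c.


S = (10, 9, 12), error at position 2, error magnitude e = 10, c = [11, 10, 5, 9, 8].

Step 1: column multipliers v_i = (∏_{j≠i}(α_i − α_j))^{−1} mod 13.
  i = 1 (α = 3): (3−10)(3−6)(3−4)(3−11) = (−7)·(−3)·(−1)·(−8) = 168 ≡ 12, so v_1 = 12^{−1} = 12 (mod 13).
  i = 2 (α = 10): (10−3)(10−6)(10−4)(10−11) = 7·4·6·(−1) = −168 ≡ 1, so v_2 = 1^{−1} = 1 (mod 13).
  i = 3 (α = 6): (6−3)(6−10)(6−4)(6−11) = 3·(−4)·2·(−5) = 120 ≡ 3, so v_3 = 3^{−1} = 9 (mod 13).
  i = 4 (α = 4): (4−3)(4−10)(4−6)(4−11) = 1·(−6)·(−2)·(−7) = −84 ≡ 7, so v_4 = 7^{−1} = 2 (mod 13).
  i = 5 (α = 11): (11−3)(11−10)(11−6)(11−4) = 8·1·5·7 = 280 ≡ 7, so v_5 = 7^{−1} = 2 (mod 13).
  v = [12, 1, 9, 2, 2].
Step 2: syndromes of r = [11, 7, 5, 9, 8] (all sums mod 13).
  S_0 = Σ v_i r_i = 12·11 + 1·7 + 9·5 + 2·9 + 2·8 = 218 ≡ 10.
  S_1 = Σ v_i α_i r_i = 12·3·11 + 1·10·7 + 9·6·5 + 2·4·9 + 2·11·8 = 984 ≡ 9.
  α_i^2 mod 13 = [9, 9, 10, 3, 4].
  S_2 = Σ v_i α_i^2 r_i = 12·9·11 + 1·9·7 + 9·10·5 + 2·3·9 + 2·4·8 = 1819 ≡ 12.
  S = (10, 9, 12) ≠ 0, so r is not a codeword (an error is present).
Step 3: locate the error. For a single error e at position i, S_ℓ = v_i·e·α_i^ℓ, so α_err = S_1/S_0.
  S_0^{−1} = 10^{−1} = 4 (mod 13), so α_err = 9·4 = 36 ≡ 10 = α_2. Error position i = 2.
  Consistency check: S_2/S_1 = 12·3 = 36 ≡ 10 = α_err ✓ (single-error assumption holds).
Step 4: error magnitude e = S_0/v_2 = S_0·∏_{j≠2}(α_2 − α_j) = 10·1 = 10 ≡ 10 (mod 13).
Step 5: correct position 2: c_2 = r_2 − e = 7 − 10 ≡ 10 (mod 13). Hence c = [11, 10, 5, 9, 8].
  Check: interpolating c through the α_i gives m(x) = 4 + 11·x (degree < 2) with m(α_i) = c_i for every i, so c is indeed a codeword.


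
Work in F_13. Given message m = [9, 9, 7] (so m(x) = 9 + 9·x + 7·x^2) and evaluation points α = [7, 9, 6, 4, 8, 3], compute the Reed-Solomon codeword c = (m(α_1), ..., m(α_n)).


c = [12, 7, 3, 1, 9, 8]

Message polynomial: m(x) = 9 + 9·x + 7·x^2 (mod 13).
For each evaluation point α_i, compute m(α_i) mod 13:
  α_1 = 7: Horner steps 7 → 6 → 12, so m(7) = 12.
  α_2 = 9: Horner steps 7 → 7 → 7, so m(9) = 7.
  α_3 = 6: Horner steps 7 → 12 → 3, so m(6) = 3.
  α_4 = 4: Horner steps 7 → 11 → 1, so m(4) = 1.
  α_5 = 8: Horner steps 7 → 0 → 9, so m(8) = 9.
  α_6 = 3: Horner steps 7 → 4 → 8, so m(3) = 8.
Codeword c = [12, 7, 3, 1, 9, 8] ∈ F_13^6.


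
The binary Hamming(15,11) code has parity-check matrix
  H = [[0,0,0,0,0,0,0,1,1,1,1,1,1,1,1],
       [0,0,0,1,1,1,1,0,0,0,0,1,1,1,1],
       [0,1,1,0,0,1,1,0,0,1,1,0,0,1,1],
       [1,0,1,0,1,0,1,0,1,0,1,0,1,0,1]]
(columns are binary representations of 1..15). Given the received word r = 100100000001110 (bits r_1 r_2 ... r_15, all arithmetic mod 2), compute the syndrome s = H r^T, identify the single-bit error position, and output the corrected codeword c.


s = (1, 0, 1, 0)^T, error position = 10, corrected codeword c = 100100000101110

Compute s = H r^T mod 2 one row at a time:
  s_1 = 0 + 0 + 0 + 0 + 1 + 1 + 1 + 0 = 3 ≡ 1 (mod 2).
  s_2 = 1 + 0 + 0 + 0 + 1 + 1 + 1 + 0 = 4 ≡ 0 (mod 2).
  s_3 = 0 + 0 + 0 + 0 + 0 + 0 + 1 + 0 = 1 ≡ 1 (mod 2).
  s_4 = 1 + 0 + 0 + 0 + 0 + 0 + 1 + 0 = 2 ≡ 0 (mod 2).
s = (1, 0, 1, 0)^T — this equals column 10 of H (binary 1010), so error is at position 10.
Correct: flip bit 10 of r = 100100000001110 to get c = 100100000101110.
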